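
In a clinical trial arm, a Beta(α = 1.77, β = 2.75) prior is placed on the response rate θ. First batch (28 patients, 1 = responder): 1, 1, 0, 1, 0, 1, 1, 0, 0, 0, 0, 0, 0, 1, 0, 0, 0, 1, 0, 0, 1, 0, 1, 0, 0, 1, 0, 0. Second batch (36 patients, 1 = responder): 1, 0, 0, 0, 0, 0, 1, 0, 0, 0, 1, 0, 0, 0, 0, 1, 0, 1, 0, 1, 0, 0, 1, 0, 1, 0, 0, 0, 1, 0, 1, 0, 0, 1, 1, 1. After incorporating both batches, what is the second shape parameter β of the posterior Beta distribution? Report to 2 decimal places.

43.75

The Beta prior is conjugate to a Binomial/Bernoulli likelihood; the update adds successes to α and failures to β.
After batch 1: Beta(1.77+10, 2.75+18) = Beta(11.77, 20.75).
After batch 2: Beta(11.77+13, 20.75+23) = Beta(24.77, 43.75).
Posterior β = 43.75.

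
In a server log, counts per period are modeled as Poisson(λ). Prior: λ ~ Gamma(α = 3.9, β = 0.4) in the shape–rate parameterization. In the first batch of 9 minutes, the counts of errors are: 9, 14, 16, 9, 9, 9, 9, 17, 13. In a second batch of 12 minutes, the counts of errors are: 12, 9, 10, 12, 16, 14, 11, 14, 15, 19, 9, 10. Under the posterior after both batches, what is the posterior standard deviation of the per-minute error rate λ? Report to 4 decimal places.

0.7533

With a Gamma(shape α, rate β) prior, the Poisson likelihood is conjugate: the posterior is Gamma(α + ΣXᵢ, β + n).
Batch 1: sum of counts S = 105 over n = 9 minutes.
After batch 1: Gamma(α+S, β+n) = Gamma(3.9+105, 0.4+9) = Gamma(108.9, 9.4).
Batch 2: sum of counts S = 151 over n = 12 minutes.
After batch 2: Gamma(α+S, β+n) = Gamma(108.9+151, 9.4+12) = Gamma(259.9, 21.4).
SD = √α/β = √259.9/21.4 = 0.7533.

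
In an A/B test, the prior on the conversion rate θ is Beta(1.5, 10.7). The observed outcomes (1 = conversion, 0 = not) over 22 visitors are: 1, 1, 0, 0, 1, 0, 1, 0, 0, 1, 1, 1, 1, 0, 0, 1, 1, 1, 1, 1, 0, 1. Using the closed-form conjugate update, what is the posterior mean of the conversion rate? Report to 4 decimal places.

0.4532

The Beta prior is conjugate to a Binomial/Bernoulli likelihood; the update adds successes to α and failures to β.
Posterior: Beta(α+k, β+n−k) = Beta(1.5+14, 10.7+8) = Beta(15.5, 18.7).
Posterior mean = α/(α+β) = 15.5/34.2 = 0.4532.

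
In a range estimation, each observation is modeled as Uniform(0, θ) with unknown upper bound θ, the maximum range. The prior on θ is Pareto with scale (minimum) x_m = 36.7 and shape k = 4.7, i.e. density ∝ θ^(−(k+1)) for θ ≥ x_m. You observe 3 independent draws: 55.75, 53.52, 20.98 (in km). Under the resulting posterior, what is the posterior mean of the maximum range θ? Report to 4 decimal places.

64.0709

A Pareto(scale x_m, shape k) prior on the upper bound θ of Uniform(0, θ) is conjugate: posterior is Pareto(max(x_m, max xᵢ), k + n).
Sample maximum = 55.75; prior scale x_m = 36.7 → posterior scale = max = 55.75.
Posterior shape = 4.7 + 3 = 7.7.
E[θ|data] = k·x_m/(k−1) = 7.7·55.75/6.7 = 64.0709.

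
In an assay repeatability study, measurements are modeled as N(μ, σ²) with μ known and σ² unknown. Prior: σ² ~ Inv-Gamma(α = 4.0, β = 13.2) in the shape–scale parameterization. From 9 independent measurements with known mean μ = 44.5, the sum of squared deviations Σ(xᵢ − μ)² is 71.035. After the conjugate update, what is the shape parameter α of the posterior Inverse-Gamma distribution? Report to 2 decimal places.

8.50

With known mean μ and an Inverse-Gamma(α, β) prior on σ², the Normal likelihood is conjugate: posterior is Inv-Gamma(α + n/2, β + Σ(xᵢ−μ)²/2).
Posterior: Inv-Gamma(4.0 + 9/2, 13.2 + 71.035/2) = Inv-Gamma(8.50, 48.7175).
Posterior α = 8.50.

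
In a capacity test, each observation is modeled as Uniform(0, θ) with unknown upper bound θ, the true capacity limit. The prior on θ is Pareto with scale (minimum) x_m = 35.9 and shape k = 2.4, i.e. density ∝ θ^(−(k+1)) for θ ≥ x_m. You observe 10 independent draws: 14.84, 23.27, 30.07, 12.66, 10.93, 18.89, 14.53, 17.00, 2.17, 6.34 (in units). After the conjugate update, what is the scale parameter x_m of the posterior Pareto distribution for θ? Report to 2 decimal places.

35.90

A Pareto(scale x_m, shape k) prior on the upper bound θ of Uniform(0, θ) is conjugate: posterior is Pareto(max(x_m, max xᵢ), k + n).
Sample maximum = 30.07; prior scale x_m = 35.9 → posterior scale = max = 35.90.
Posterior shape = 2.4 + 10 = 12.4.
Posterior scale x_m = 35.90.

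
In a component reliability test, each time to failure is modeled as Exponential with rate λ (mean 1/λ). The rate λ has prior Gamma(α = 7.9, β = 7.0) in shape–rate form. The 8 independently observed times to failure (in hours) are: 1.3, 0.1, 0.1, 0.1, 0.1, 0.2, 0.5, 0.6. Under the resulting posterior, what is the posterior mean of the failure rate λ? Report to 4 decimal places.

With a Gamma(shape α, rate β) prior on the exponential rate λ, the posterior after n observations with total T = Σxᵢ is Gamma(α+n, β+T).
Sum of observations T = 3.0 hours; n = 8.
Posterior: Gamma(7.9+8, 7.0+3.0) = Gamma(15.9, 10.0).
Posterior mean of λ = α/β = 15.9/10.0 = 1.5900.

1.5900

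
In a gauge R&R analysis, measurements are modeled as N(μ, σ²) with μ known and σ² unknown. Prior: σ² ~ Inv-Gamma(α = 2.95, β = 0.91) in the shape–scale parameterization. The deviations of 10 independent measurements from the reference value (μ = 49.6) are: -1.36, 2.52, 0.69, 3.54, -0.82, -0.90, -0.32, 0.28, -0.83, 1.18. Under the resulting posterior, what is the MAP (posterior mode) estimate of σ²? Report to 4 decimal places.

1.4957

With known mean μ and an Inverse-Gamma(α, β) prior on σ², the Normal likelihood is conjugate: posterior is Inv-Gamma(α + n/2, β + Σ(xᵢ−μ)²/2).
Σ(xᵢ−μ)² = (-1.36)² + (2.52)² + (0.69)² + (3.54)² + (-0.82)² + (-0.90)² + (-0.32)² + (0.28)² + (-0.83)² + (1.18)² = 24.9522.
Posterior: Inv-Gamma(2.95 + 10/2, 0.91 + 24.9522/2) = Inv-Gamma(7.95, 13.38610).
Mode = β/(α+1) = 13.38610/8.95 = 1.4957.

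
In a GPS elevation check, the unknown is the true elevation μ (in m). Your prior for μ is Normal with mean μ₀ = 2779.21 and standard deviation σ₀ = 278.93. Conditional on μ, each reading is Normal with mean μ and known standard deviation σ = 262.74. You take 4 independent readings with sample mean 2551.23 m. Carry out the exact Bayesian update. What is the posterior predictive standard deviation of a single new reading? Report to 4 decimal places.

For Normal data with known variance σ², a Normal(μ₀, σ₀²) prior on μ is conjugate. Posterior precision = 1/σ₀² + n/σ²; posterior mean is the precision-weighted average of μ₀ and x̄.
σ₀² = 278.93² = 77801.9449, σ² = 262.74² = 69032.3076; σ² + n·σ₀² = 69032.3076 + 4·77801.9449 = 380240.0872.
Posterior precision = 1/σ₀² + n/σ² = 1/77801.9449 + 4/69032.3076 = (σ² + n·σ₀²)/(σ₀²σ²) = 380240.0872/(77801.9449·69032.3076); posterior variance σₙ² = σ₀²σ²/(σ² + n·σ₀²) = 77801.9449·69032.3076/380240.0872 = 14124.885758.
Predictive variance for one new observation = σₙ² + σ² = 77801.9449·69032.3076/380240.0872 + 69032.3076 = σ²·(σ₀² + 380240.0872)/380240.0872 = 69032.3076·458042.0321/380240.0872 = 83157.193358; SD = √(69032.3076·458042.0321/380240.0872) = 288.3699.

288.3699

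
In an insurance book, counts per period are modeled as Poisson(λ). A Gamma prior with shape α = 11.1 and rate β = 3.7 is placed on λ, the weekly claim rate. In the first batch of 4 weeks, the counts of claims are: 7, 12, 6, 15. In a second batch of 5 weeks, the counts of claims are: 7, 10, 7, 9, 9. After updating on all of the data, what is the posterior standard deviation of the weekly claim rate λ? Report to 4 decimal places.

With a Gamma(shape α, rate β) prior, the Poisson likelihood is conjugate: the posterior is Gamma(α + ΣXᵢ, β + n).
Batch 1: sum of counts S = 40 over n = 4 weeks.
After batch 1: Gamma(α+S, β+n) = Gamma(11.1+40, 3.7+4) = Gamma(51.1, 7.7).
Batch 2: sum of counts S = 42 over n = 5 weeks.
After batch 2: Gamma(α+S, β+n) = Gamma(51.1+42, 7.7+5) = Gamma(93.1, 12.7).
SD = √α/β = √93.1/12.7 = 0.7598.

0.7598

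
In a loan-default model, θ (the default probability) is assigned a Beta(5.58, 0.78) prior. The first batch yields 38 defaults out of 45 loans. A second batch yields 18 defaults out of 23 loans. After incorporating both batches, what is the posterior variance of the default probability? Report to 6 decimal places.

The Beta prior is conjugate to a Binomial/Bernoulli likelihood; the update adds successes to α and failures to β.
After batch 1: Beta(5.58+38, 0.78+7) = Beta(43.58, 7.78).
After batch 2: Beta(43.58+18, 7.78+5) = Beta(61.58, 12.78).
Var = αβ/((α+β)²(α+β+1)) = 61.58·12.78/(74.36²·75.36) = 0.001889.

0.001889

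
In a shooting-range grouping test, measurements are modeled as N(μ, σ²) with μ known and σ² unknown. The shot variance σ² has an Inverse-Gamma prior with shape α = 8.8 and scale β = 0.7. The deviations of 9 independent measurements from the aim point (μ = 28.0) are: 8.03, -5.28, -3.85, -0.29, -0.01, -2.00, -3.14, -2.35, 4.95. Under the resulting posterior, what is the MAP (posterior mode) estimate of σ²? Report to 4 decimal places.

With known mean μ and an Inverse-Gamma(α, β) prior on σ², the Normal likelihood is conjugate: posterior is Inv-Gamma(α + n/2, β + Σ(xᵢ−μ)²/2).
Σ(xᵢ−μ)² = (8.03)² + (-5.28)² + (-3.85)² + (-0.29)² + (-0.01)² + (-2.00)² + (-3.14)² + (-2.35)² + (4.95)² = 151.1506.
Posterior: Inv-Gamma(8.8 + 9/2, 0.7 + 151.1506/2) = Inv-Gamma(13.30, 76.27530).
Mode = β/(α+1) = 76.27530/14.30 = 5.3339.

5.3339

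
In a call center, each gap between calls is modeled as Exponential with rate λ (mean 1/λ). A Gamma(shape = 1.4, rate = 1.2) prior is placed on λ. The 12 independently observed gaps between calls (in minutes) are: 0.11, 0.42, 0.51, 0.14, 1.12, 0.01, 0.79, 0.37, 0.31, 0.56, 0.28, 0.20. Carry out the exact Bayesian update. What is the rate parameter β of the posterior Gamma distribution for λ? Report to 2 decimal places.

6.02

With a Gamma(shape α, rate β) prior on the exponential rate λ, the posterior after n observations with total T = Σxᵢ is Gamma(α+n, β+T).
Sum of observations T = 4.82 minutes; n = 12.
Posterior: Gamma(1.4+12, 1.2+4.82) = Gamma(13.4, 6.02).
Posterior β = 6.02.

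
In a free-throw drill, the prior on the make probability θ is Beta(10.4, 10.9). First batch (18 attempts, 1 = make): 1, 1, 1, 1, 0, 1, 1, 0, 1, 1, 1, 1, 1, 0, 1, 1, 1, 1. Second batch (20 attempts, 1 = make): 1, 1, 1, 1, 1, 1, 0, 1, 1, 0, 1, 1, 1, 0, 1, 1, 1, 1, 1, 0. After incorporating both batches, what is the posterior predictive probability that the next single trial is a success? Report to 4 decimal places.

The Beta prior is conjugate to a Binomial/Bernoulli likelihood; the update adds successes to α and failures to β.
After batch 1: Beta(10.4+15, 10.9+3) = Beta(25.4, 13.9).
After batch 2: Beta(25.4+16, 13.9+4) = Beta(41.4, 17.9).
For a single future Bernoulli trial, P(success | data) = α/(α+β) = 0.6981.

0.6981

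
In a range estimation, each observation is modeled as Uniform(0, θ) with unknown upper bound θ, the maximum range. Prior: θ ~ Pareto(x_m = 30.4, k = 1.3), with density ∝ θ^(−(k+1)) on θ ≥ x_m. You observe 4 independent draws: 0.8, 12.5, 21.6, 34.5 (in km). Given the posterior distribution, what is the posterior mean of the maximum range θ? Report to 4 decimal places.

A Pareto(scale x_m, shape k) prior on the upper bound θ of Uniform(0, θ) is conjugate: posterior is Pareto(max(x_m, max xᵢ), k + n).
Sample maximum = 34.5; prior scale x_m = 30.4 → posterior scale = max = 34.5.
Posterior shape = 1.3 + 4 = 5.3.
E[θ|data] = k·x_m/(k−1) = 5.3·34.5/4.3 = 42.5233.

42.5233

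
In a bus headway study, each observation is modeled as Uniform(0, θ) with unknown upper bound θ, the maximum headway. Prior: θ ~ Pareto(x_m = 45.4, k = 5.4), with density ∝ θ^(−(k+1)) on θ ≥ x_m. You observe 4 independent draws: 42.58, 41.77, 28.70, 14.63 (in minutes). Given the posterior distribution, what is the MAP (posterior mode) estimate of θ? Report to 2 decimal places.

45.40

A Pareto(scale x_m, shape k) prior on the upper bound θ of Uniform(0, θ) is conjugate: posterior is Pareto(max(x_m, max xᵢ), k + n).
Sample maximum = 42.58; prior scale x_m = 45.4 → posterior scale = max = 45.40.
Posterior shape = 5.4 + 4 = 9.4.
The Pareto density is decreasing on [x_m, ∞), so the mode is x_m = 45.40.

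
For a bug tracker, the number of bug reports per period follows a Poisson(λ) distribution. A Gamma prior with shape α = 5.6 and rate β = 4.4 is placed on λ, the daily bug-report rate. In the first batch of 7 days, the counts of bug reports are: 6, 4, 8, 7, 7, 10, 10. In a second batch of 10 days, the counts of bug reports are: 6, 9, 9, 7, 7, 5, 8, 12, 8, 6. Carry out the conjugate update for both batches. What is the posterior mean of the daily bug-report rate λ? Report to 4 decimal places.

With a Gamma(shape α, rate β) prior, the Poisson likelihood is conjugate: the posterior is Gamma(α + ΣXᵢ, β + n).
Batch 1: sum of counts S = 52 over n = 7 days.
After batch 1: Gamma(α+S, β+n) = Gamma(5.6+52, 4.4+7) = Gamma(57.6, 11.4).
Batch 2: sum of counts S = 77 over n = 10 days.
After batch 2: Gamma(α+S, β+n) = Gamma(57.6+77, 11.4+10) = Gamma(134.6, 21.4).
Posterior mean = α/β = 134.6/21.4 = 6.2897.

6.2897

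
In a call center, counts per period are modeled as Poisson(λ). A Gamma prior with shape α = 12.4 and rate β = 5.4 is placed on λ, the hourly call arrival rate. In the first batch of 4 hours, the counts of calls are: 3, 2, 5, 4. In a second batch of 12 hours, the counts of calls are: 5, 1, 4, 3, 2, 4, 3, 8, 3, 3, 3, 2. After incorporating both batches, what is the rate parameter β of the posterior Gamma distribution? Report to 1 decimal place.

21.4

With a Gamma(shape α, rate β) prior, the Poisson likelihood is conjugate: the posterior is Gamma(α + ΣXᵢ, β + n).
Batch 1: sum of counts S = 14 over n = 4 hours.
After batch 1: Gamma(α+S, β+n) = Gamma(12.4+14, 5.4+4) = Gamma(26.4, 9.4).
Batch 2: sum of counts S = 41 over n = 12 hours.
After batch 2: Gamma(α+S, β+n) = Gamma(26.4+41, 9.4+12) = Gamma(67.4, 21.4).
Posterior β = 21.4.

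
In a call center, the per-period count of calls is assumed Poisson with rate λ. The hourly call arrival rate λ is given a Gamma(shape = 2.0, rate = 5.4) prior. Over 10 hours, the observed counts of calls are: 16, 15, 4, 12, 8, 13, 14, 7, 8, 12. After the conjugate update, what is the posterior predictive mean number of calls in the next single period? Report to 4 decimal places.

7.2078

With a Gamma(shape α, rate β) prior, the Poisson likelihood is conjugate: the posterior is Gamma(α + ΣXᵢ, β + n).
Sum of counts S = 109 over n = 10 hours.
Posterior: Gamma(α+S, β+n) = Gamma(2.0+109, 5.4+10) = Gamma(111.0, 15.4).
The predictive distribution for one future period is NegBinom with mean α/β = 7.2078.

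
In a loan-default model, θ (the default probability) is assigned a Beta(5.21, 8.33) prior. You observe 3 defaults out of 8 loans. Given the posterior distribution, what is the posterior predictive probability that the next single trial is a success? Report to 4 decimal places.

The Beta prior is conjugate to a Binomial/Bernoulli likelihood; the update adds successes to α and failures to β.
Posterior: Beta(α+k, β+n−k) = Beta(5.21+3, 8.33+5) = Beta(8.21, 13.33).
For a single future Bernoulli trial, P(success | data) = α/(α+β) = 0.3812.

0.3812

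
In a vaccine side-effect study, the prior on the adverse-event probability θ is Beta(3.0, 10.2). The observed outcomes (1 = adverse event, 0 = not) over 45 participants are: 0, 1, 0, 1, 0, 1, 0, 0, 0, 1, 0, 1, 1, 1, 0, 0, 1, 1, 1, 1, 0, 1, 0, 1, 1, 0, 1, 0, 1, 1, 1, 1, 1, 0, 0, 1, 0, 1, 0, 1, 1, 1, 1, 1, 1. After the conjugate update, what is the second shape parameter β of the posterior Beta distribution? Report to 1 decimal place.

27.2

The Beta prior is conjugate to a Binomial/Bernoulli likelihood; the update adds successes to α and failures to β.
Posterior: Beta(α+k, β+n−k) = Beta(3.0+28, 10.2+17) = Beta(31.0, 27.2).
Posterior β = 27.2.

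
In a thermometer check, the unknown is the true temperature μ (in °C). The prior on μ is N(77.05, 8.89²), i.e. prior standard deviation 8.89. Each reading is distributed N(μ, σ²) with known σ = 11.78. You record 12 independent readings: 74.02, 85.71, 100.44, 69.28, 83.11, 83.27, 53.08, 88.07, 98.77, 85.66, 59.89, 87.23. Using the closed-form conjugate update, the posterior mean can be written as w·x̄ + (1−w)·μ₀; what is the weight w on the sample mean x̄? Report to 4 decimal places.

For Normal data with known variance σ², a Normal(μ₀, σ₀²) prior on μ is conjugate. Posterior precision = 1/σ₀² + n/σ²; posterior mean is the precision-weighted average of μ₀ and x̄.
σ₀² = 8.89² = 79.0321, σ² = 11.78² = 138.7684. Prior precision 1/σ₀² = 1/79.0321; data precision n/σ² = 12/138.7684.
w = (n/σ²)/(1/σ₀² + n/σ²) = n·σ₀²/(σ² + n·σ₀²) = 12·79.0321/(138.7684 + 12·79.0321) = 948.3852/1087.1536 = 0.8724.

0.8724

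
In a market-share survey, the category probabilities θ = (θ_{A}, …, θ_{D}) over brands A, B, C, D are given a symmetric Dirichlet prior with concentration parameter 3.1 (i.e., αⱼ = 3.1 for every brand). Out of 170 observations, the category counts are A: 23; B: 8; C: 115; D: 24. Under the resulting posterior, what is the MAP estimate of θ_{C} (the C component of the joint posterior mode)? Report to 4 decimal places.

0.6564

The Dirichlet prior is conjugate to the Multinomial likelihood: each posterior αⱼ = prior αⱼ + observed count nⱼ.
Posterior concentration: (26.1, 11.1, 118.1, 27.1), total = 182.4.
Joint mode component: (α_{C}−1)/(Σα−K) = 117.1/178.4 = 0.6564.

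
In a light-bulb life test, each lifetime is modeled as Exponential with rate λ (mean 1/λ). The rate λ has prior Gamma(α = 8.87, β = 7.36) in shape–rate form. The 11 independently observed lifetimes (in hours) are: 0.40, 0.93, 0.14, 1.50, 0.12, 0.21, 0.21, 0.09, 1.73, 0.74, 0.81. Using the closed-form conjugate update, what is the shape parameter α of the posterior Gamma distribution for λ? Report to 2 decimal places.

19.87

With a Gamma(shape α, rate β) prior on the exponential rate λ, the posterior after n observations with total T = Σxᵢ is Gamma(α+n, β+T).
Sum of observations T = 6.88 hours; n = 11.
Posterior: Gamma(8.87+11, 7.36+6.88) = Gamma(19.87, 14.24).
Posterior α = 19.87.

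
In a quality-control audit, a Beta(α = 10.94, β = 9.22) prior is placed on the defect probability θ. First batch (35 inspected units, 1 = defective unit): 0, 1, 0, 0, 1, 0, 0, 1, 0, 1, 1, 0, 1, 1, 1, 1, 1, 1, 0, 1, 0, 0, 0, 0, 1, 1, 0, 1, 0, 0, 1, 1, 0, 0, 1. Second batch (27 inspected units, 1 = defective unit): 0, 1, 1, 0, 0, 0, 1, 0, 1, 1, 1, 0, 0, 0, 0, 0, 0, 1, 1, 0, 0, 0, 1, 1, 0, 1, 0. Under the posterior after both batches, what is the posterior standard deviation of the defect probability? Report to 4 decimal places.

The Beta prior is conjugate to a Binomial/Bernoulli likelihood; the update adds successes to α and failures to β.
After batch 1: Beta(10.94+18, 9.22+17) = Beta(28.94, 26.22).
After batch 2: Beta(28.94+11, 26.22+16) = Beta(39.94, 42.22).
Var = αβ/((α+β)²(α+β+1)) = 39.94·42.22/(82.16²·83.16) = 0.00300394; SD = √0.00300394 = 0.0548.

0.0548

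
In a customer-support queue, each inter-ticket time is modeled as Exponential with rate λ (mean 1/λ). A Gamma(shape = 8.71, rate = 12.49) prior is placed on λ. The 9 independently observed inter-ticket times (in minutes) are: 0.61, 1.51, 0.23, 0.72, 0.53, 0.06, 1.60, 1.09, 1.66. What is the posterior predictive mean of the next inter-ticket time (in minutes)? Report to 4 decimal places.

With a Gamma(shape α, rate β) prior on the exponential rate λ, the posterior after n observations with total T = Σxᵢ is Gamma(α+n, β+T).
Sum of observations T = 8.01 minutes; n = 9.
Posterior: Gamma(8.71+9, 12.49+8.01) = Gamma(17.71, 20.50).
The predictive distribution for the next observation is Lomax; its mean is β/(α−1) = 20.50/16.71 = 1.2268.

1.2268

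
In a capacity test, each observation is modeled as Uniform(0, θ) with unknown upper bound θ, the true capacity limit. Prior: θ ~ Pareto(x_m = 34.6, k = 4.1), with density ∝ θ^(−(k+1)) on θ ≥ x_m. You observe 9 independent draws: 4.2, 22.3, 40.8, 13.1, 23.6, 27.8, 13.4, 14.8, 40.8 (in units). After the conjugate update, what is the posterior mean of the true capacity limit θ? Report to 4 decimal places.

44.1719

A Pareto(scale x_m, shape k) prior on the upper bound θ of Uniform(0, θ) is conjugate: posterior is Pareto(max(x_m, max xᵢ), k + n).
Sample maximum = 40.8; prior scale x_m = 34.6 → posterior scale = max = 40.8.
Posterior shape = 4.1 + 9 = 13.1.
E[θ|data] = k·x_m/(k−1) = 13.1·40.8/12.1 = 44.1719.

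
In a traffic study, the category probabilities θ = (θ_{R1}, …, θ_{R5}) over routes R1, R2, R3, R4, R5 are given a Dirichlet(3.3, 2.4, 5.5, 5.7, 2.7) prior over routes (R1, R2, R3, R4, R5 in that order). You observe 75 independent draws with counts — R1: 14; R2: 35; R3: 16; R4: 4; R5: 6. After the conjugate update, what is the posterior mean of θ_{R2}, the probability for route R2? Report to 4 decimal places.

0.3953

The Dirichlet prior is conjugate to the Multinomial likelihood: each posterior αⱼ = prior αⱼ + observed count nⱼ.
Posterior concentration: (17.3, 37.4, 21.5, 9.7, 8.7), total = 94.6.
E[θ_{R2}|data] = α_{R2}/Σα = 37.4/94.6 = 0.3953.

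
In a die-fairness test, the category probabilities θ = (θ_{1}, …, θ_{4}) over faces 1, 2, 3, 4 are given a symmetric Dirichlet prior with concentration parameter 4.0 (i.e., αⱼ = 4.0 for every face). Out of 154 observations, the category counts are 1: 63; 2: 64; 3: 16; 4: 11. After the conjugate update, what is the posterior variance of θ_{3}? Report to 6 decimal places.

The Dirichlet prior is conjugate to the Multinomial likelihood: each posterior αⱼ = prior αⱼ + observed count nⱼ.
Posterior concentration: (67.0, 68.0, 20.0, 15.0), total = 170.0.
Var[θ_j] = α_j(Σα−α_j)/((Σα)²(Σα+1)) = 20.0·150.0/(170.0²·171.0) = 0.000607.

0.000607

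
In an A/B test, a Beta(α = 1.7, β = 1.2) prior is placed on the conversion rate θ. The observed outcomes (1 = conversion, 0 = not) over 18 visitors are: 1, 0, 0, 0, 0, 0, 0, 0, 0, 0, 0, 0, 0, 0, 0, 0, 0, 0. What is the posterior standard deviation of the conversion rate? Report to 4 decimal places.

0.0717

The Beta prior is conjugate to a Binomial/Bernoulli likelihood; the update adds successes to α and failures to β.
Posterior: Beta(α+k, β+n−k) = Beta(1.7+1, 1.2+17) = Beta(2.7, 18.2).
Var = αβ/((α+β)²(α+β+1)) = 2.7·18.2/(20.9²·21.9) = 0.00513687; SD = √0.00513687 = 0.0717.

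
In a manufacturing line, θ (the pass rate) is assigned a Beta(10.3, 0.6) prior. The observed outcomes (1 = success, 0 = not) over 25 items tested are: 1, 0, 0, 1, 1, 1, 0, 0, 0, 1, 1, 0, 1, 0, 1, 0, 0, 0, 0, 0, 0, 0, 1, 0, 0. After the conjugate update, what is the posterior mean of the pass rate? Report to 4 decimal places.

0.5376

The Beta prior is conjugate to a Binomial/Bernoulli likelihood; the update adds successes to α and failures to β.
Posterior: Beta(α+k, β+n−k) = Beta(10.3+9, 0.6+16) = Beta(19.3, 16.6).
Posterior mean = α/(α+β) = 19.3/35.9 = 0.5376.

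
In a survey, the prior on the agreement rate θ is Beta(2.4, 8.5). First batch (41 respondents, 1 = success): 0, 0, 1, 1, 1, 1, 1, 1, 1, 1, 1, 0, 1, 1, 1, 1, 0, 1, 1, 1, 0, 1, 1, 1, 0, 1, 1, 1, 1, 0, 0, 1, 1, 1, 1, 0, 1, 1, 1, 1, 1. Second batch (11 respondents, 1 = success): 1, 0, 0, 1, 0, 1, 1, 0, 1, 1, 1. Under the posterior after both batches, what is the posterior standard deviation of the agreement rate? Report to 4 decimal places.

0.0593

The Beta prior is conjugate to a Binomial/Bernoulli likelihood; the update adds successes to α and failures to β.
After batch 1: Beta(2.4+32, 8.5+9) = Beta(34.4, 17.5).
After batch 2: Beta(34.4+7, 17.5+4) = Beta(41.4, 21.5).
Var = αβ/((α+β)²(α+β+1)) = 41.4·21.5/(62.9²·63.9) = 0.00352076; SD = √0.00352076 = 0.0593.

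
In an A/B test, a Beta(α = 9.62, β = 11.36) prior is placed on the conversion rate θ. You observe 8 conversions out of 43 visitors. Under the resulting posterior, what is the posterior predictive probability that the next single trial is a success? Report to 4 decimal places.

0.2754

The Beta prior is conjugate to a Binomial/Bernoulli likelihood; the update adds successes to α and failures to β.
Posterior: Beta(α+k, β+n−k) = Beta(9.62+8, 11.36+35) = Beta(17.62, 46.36).
For a single future Bernoulli trial, P(success | data) = α/(α+β) = 0.2754.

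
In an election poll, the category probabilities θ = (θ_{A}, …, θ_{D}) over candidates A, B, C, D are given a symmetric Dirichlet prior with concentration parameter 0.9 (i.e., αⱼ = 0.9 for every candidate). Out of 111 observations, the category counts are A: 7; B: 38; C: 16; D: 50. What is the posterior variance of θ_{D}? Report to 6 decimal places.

The Dirichlet prior is conjugate to the Multinomial likelihood: each posterior αⱼ = prior αⱼ + observed count nⱼ.
Posterior concentration: (7.9, 38.9, 16.9, 50.9), total = 114.6.
Var[θ_j] = α_j(Σα−α_j)/((Σα)²(Σα+1)) = 50.9·63.7/(114.6²·115.6) = 0.002136.

0.002136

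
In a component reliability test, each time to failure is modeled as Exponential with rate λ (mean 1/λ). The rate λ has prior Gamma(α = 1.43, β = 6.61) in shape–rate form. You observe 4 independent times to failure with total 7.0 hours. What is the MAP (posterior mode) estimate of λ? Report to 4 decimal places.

0.3255

With a Gamma(shape α, rate β) prior on the exponential rate λ, the posterior after n observations with total T = Σxᵢ is Gamma(α+n, β+T).
Posterior: Gamma(1.43+4, 6.61+7.0) = Gamma(5.43, 13.61).
Mode = (α−1)/β = 0.3255.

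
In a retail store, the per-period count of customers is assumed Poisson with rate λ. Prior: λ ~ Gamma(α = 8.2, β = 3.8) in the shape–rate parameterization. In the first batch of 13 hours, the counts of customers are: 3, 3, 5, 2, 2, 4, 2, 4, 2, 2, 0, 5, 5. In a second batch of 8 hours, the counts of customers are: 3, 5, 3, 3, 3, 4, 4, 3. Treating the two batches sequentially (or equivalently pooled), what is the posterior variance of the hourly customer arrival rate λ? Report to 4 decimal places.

0.1223

With a Gamma(shape α, rate β) prior, the Poisson likelihood is conjugate: the posterior is Gamma(α + ΣXᵢ, β + n).
Batch 1: sum of counts S = 39 over n = 13 hours.
After batch 1: Gamma(α+S, β+n) = Gamma(8.2+39, 3.8+13) = Gamma(47.2, 16.8).
Batch 2: sum of counts S = 28 over n = 8 hours.
After batch 2: Gamma(α+S, β+n) = Gamma(47.2+28, 16.8+8) = Gamma(75.2, 24.8).
Var = α/β² = 75.2/24.8² = 0.1223.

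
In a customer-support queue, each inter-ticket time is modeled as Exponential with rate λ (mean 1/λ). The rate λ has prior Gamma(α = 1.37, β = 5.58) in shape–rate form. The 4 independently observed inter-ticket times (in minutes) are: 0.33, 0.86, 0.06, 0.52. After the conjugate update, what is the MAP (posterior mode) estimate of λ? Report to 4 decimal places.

With a Gamma(shape α, rate β) prior on the exponential rate λ, the posterior after n observations with total T = Σxᵢ is Gamma(α+n, β+T).
Sum of observations T = 1.77 minutes; n = 4.
Posterior: Gamma(1.37+4, 5.58+1.77) = Gamma(5.37, 7.35).
Mode = (α−1)/β = 0.5946.

0.5946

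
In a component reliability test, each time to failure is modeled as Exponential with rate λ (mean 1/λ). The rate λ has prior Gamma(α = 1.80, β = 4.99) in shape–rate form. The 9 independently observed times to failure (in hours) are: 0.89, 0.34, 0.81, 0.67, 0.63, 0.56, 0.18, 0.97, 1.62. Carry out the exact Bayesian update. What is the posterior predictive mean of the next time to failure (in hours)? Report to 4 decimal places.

With a Gamma(shape α, rate β) prior on the exponential rate λ, the posterior after n observations with total T = Σxᵢ is Gamma(α+n, β+T).
Sum of observations T = 6.67 hours; n = 9.
Posterior: Gamma(1.80+9, 4.99+6.67) = Gamma(10.80, 11.66).
The predictive distribution for the next observation is Lomax; its mean is β/(α−1) = 11.66/9.80 = 1.1898.

1.1898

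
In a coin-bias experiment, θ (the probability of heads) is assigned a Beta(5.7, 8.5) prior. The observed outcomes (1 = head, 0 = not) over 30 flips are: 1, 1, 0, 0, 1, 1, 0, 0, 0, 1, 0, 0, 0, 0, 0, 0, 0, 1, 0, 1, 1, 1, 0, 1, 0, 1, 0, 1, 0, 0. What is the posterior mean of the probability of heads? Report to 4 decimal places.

The Beta prior is conjugate to a Binomial/Bernoulli likelihood; the update adds successes to α and failures to β.
Posterior: Beta(α+k, β+n−k) = Beta(5.7+12, 8.5+18) = Beta(17.7, 26.5).
Posterior mean = α/(α+β) = 17.7/44.2 = 0.4005.

0.4005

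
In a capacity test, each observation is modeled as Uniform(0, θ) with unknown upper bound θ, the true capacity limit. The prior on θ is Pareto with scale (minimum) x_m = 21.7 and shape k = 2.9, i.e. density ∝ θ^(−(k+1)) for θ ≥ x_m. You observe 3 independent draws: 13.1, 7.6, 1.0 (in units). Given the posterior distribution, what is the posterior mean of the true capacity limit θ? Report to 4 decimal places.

A Pareto(scale x_m, shape k) prior on the upper bound θ of Uniform(0, θ) is conjugate: posterior is Pareto(max(x_m, max xᵢ), k + n).
Sample maximum = 13.1; prior scale x_m = 21.7 → posterior scale = max = 21.7.
Posterior shape = 2.9 + 3 = 5.9.
E[θ|data] = k·x_m/(k−1) = 5.9·21.7/4.9 = 26.1286.

26.1286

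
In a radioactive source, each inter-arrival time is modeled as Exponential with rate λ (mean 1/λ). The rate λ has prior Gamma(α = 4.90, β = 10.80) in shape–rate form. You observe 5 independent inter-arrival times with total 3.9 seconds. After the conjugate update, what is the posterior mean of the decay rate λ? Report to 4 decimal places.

With a Gamma(shape α, rate β) prior on the exponential rate λ, the posterior after n observations with total T = Σxᵢ is Gamma(α+n, β+T).
Posterior: Gamma(4.90+5, 10.80+3.9) = Gamma(9.90, 14.70).
Posterior mean of λ = α/β = 9.90/14.70 = 0.6735.

0.6735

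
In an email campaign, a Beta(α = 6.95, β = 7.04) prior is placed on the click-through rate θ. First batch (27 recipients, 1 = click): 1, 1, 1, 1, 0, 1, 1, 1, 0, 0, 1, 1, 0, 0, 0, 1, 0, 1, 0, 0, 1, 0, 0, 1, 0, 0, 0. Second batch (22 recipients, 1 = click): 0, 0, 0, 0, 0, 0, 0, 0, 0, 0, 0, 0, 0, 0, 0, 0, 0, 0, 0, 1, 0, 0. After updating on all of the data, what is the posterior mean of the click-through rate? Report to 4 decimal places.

The Beta prior is conjugate to a Binomial/Bernoulli likelihood; the update adds successes to α and failures to β.
After batch 1: Beta(6.95+13, 7.04+14) = Beta(19.95, 21.04).
After batch 2: Beta(19.95+1, 21.04+21) = Beta(20.95, 42.04).
Posterior mean = α/(α+β) = 20.95/62.99 = 0.3326.

0.3326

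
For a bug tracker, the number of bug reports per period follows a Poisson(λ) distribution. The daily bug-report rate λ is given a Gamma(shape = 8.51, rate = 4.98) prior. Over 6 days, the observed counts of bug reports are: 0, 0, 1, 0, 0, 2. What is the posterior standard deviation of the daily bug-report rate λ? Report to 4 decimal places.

With a Gamma(shape α, rate β) prior, the Poisson likelihood is conjugate: the posterior is Gamma(α + ΣXᵢ, β + n).
Sum of counts S = 3 over n = 6 days.
Posterior: Gamma(α+S, β+n) = Gamma(8.51+3, 4.98+6) = Gamma(11.51, 10.98).
SD = √α/β = √11.51/10.98 = 0.3090.

0.3090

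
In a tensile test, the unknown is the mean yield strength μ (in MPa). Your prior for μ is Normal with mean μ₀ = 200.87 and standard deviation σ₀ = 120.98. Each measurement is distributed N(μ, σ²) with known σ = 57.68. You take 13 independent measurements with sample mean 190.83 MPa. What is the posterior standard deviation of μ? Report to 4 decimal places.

For Normal data with known variance σ², a Normal(μ₀, σ₀²) prior on μ is conjugate. Posterior precision = 1/σ₀² + n/σ²; posterior mean is the precision-weighted average of μ₀ and x̄.
σ₀² = 120.98² = 14636.1604, σ² = 57.68² = 3326.9824; σ² + n·σ₀² = 3326.9824 + 13·14636.1604 = 193597.0676.
Posterior precision = 1/σ₀² + n/σ² = 1/14636.1604 + 13/3326.9824 = (σ² + n·σ₀²)/(σ₀²σ²) = 193597.0676/(14636.1604·3326.9824); posterior variance σₙ² = σ₀²σ²/(σ² + n·σ₀²) = 14636.1604·3326.9824/193597.0676 = 251.523686.
Posterior SD = √σₙ² = √(14636.1604·3326.9824/193597.0676) = 15.8595.

15.8595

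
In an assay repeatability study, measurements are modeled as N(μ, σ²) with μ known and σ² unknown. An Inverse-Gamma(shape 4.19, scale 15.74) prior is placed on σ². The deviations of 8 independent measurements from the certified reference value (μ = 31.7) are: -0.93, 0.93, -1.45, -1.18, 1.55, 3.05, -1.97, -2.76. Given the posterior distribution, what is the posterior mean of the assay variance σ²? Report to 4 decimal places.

4.1661

With known mean μ and an Inverse-Gamma(α, β) prior on σ², the Normal likelihood is conjugate: posterior is Inv-Gamma(α + n/2, β + Σ(xᵢ−μ)²/2).
Σ(xᵢ−μ)² = (-0.93)² + (0.93)² + (-1.45)² + (-1.18)² + (1.55)² + (3.05)² + (-1.97)² + (-2.76)² = 28.4282.
Posterior: Inv-Gamma(4.19 + 8/2, 15.74 + 28.4282/2) = Inv-Gamma(8.19, 29.95410).
E[σ²|data] = β/(α−1) = 29.95410/7.19 = 4.1661.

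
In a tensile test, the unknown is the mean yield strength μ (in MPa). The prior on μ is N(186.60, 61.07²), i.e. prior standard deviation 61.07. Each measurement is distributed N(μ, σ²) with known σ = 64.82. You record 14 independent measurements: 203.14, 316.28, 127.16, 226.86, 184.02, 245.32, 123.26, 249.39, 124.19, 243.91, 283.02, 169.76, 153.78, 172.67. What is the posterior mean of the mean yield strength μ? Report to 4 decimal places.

For Normal data with known variance σ², a Normal(μ₀, σ₀²) prior on μ is conjugate. Posterior precision = 1/σ₀² + n/σ²; posterior mean is the precision-weighted average of μ₀ and x̄.
Σxᵢ = 203.14 + 316.28 + 127.16 + 226.86 + 184.02 + 245.32 + 123.26 + 249.39 + 124.19 + 243.91 + 283.02 + 169.76 + 153.78 + 172.67 = 2822.76, so n·x̄ = 2822.76.
σ₀² = 61.07² = 3729.5449, σ² = 64.82² = 4201.6324; σ² + n·σ₀² = 4201.6324 + 14·3729.5449 = 56415.261.
Posterior mean = (μ₀/σ₀² + n·x̄/σ²)/(1/σ₀² + n/σ²) = (σ²·μ₀ + σ₀²·n·x̄)/(σ² + n·σ₀²) = (4201.6324·186.60 + 3729.5449·2822.76)/56415.261 = 11311634.767764/56415.261 = 200.5066.

200.5066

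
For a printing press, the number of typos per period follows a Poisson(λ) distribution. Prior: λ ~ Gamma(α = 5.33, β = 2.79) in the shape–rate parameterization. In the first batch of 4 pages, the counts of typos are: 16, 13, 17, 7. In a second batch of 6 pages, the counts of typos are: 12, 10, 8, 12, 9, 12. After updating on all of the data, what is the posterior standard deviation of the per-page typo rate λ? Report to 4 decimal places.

With a Gamma(shape α, rate β) prior, the Poisson likelihood is conjugate: the posterior is Gamma(α + ΣXᵢ, β + n).
Batch 1: sum of counts S = 53 over n = 4 pages.
After batch 1: Gamma(α+S, β+n) = Gamma(5.33+53, 2.79+4) = Gamma(58.33, 6.79).
Batch 2: sum of counts S = 63 over n = 6 pages.
After batch 2: Gamma(α+S, β+n) = Gamma(58.33+63, 6.79+6) = Gamma(121.33, 12.79).
SD = √α/β = √121.33/12.79 = 0.8612.

0.8612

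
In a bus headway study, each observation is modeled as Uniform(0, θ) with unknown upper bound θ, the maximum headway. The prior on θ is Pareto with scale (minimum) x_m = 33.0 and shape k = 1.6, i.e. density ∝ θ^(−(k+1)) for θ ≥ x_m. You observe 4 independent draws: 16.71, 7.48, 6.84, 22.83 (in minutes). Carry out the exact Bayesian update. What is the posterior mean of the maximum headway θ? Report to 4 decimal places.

40.1739

A Pareto(scale x_m, shape k) prior on the upper bound θ of Uniform(0, θ) is conjugate: posterior is Pareto(max(x_m, max xᵢ), k + n).
Sample maximum = 22.83; prior scale x_m = 33.0 → posterior scale = max = 33.00.
Posterior shape = 1.6 + 4 = 5.6.
E[θ|data] = k·x_m/(k−1) = 5.6·33.00/4.6 = 40.1739.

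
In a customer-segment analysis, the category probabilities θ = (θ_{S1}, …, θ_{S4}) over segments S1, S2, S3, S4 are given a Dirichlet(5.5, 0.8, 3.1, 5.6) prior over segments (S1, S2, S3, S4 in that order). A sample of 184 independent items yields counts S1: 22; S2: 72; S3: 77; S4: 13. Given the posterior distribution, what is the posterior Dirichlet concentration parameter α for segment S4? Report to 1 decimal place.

18.6

The Dirichlet prior is conjugate to the Multinomial likelihood: each posterior αⱼ = prior αⱼ + observed count nⱼ.
Posterior concentration: (27.5, 72.8, 80.1, 18.6), total = 199.0.
α_{S4} = 5.6 + 13 = 18.6.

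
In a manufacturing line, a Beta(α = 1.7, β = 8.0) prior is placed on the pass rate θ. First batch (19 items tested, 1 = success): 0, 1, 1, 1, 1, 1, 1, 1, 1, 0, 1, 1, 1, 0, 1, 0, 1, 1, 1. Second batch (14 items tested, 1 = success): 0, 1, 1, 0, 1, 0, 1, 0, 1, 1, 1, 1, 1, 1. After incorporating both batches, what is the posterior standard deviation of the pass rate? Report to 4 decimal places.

0.0732

The Beta prior is conjugate to a Binomial/Bernoulli likelihood; the update adds successes to α and failures to β.
After batch 1: Beta(1.7+15, 8.0+4) = Beta(16.7, 12.0).
After batch 2: Beta(16.7+10, 12.0+4) = Beta(26.7, 16.0).
Var = αβ/((α+β)²(α+β+1)) = 26.7·16.0/(42.7²·43.7) = 0.00536160; SD = √0.00536160 = 0.0732.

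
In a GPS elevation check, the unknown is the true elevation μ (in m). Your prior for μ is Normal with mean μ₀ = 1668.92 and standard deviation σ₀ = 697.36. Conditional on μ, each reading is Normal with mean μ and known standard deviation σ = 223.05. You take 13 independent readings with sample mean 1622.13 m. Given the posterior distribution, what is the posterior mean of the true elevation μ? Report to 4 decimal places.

1622.4953

For Normal data with known variance σ², a Normal(μ₀, σ₀²) prior on μ is conjugate. Posterior precision = 1/σ₀² + n/σ²; posterior mean is the precision-weighted average of μ₀ and x̄.
n·x̄ = 13·1622.13 = 21087.69.
σ₀² = 697.36² = 486310.9696, σ² = 223.05² = 49751.3025; σ² + n·σ₀² = 49751.3025 + 13·486310.9696 = 6371793.9073.
Posterior mean = (μ₀/σ₀² + n·x̄/σ²)/(1/σ₀² + n/σ²) = (σ²·μ₀ + σ₀²·n·x̄)/(σ² + n·σ₀²) = (49751.3025·1668.92 + 486310.9696·21087.69)/6371793.9073 = 10338205914.292524/6371793.9073 = 1622.4953.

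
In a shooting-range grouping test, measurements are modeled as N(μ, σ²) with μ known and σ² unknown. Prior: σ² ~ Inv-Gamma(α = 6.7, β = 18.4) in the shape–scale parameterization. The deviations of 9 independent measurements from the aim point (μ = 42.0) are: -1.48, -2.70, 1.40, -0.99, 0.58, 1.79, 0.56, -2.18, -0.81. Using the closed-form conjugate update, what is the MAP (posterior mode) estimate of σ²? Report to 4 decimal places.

2.3968

With known mean μ and an Inverse-Gamma(α, β) prior on σ², the Normal likelihood is conjugate: posterior is Inv-Gamma(α + n/2, β + Σ(xᵢ−μ)²/2).
Σ(xᵢ−μ)² = (-1.48)² + (-2.70)² + (1.40)² + (-0.99)² + (0.58)² + (1.79)² + (0.56)² + (-2.18)² + (-0.81)² = 21.6831.
Posterior: Inv-Gamma(6.7 + 9/2, 18.4 + 21.6831/2) = Inv-Gamma(11.20, 29.24155).
Mode = β/(α+1) = 29.24155/12.20 = 2.3968.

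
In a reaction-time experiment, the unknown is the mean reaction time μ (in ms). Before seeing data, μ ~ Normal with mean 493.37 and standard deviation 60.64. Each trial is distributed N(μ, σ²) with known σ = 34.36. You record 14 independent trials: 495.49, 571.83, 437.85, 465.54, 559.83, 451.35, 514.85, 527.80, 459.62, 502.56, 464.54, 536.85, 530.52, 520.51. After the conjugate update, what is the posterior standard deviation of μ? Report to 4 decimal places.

For Normal data with known variance σ², a Normal(μ₀, σ₀²) prior on μ is conjugate. Posterior precision = 1/σ₀² + n/σ²; posterior mean is the precision-weighted average of μ₀ and x̄.
σ₀² = 60.64² = 3677.2096, σ² = 34.36² = 1180.6096; σ² + n·σ₀² = 1180.6096 + 14·3677.2096 = 52661.544.
Posterior precision = 1/σ₀² + n/σ² = 1/3677.2096 + 14/1180.6096 = (σ² + n·σ₀²)/(σ₀²σ²) = 52661.544/(3677.2096·1180.6096); posterior variance σₙ² = σ₀²σ²/(σ² + n·σ₀²) = 3677.2096·1180.6096/52661.544 = 82.438695.
Posterior SD = √σₙ² = √(3677.2096·1180.6096/52661.544) = 9.0796.

9.0796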